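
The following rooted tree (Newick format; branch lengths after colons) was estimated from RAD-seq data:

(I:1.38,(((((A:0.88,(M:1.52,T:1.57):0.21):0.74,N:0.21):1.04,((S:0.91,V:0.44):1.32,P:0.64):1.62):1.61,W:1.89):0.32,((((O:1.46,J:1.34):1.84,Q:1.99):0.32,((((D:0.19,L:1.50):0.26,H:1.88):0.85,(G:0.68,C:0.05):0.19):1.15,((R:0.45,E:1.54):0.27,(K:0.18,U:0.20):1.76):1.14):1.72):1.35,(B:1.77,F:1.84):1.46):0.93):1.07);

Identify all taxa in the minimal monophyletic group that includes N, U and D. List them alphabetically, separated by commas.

A, B, C, D, E, F, G, H, J, K, L, M, N, O, P, Q, R, S, T, U, V, W

Tracing N: it sits inside ((A,(M,T)),N).
Tracing U: it sits inside (K,U).
Tracing D: it sits inside (D,L).
The smallest clade enclosing all 3 is (((((A,(M,T)),N),((S,V),P)),W),((((O,J),Q),((((D,L),H),(G,C)),((R,E),(K,U)))),(B,F))); the answer is its 22 terminal taxa in alphabetical order.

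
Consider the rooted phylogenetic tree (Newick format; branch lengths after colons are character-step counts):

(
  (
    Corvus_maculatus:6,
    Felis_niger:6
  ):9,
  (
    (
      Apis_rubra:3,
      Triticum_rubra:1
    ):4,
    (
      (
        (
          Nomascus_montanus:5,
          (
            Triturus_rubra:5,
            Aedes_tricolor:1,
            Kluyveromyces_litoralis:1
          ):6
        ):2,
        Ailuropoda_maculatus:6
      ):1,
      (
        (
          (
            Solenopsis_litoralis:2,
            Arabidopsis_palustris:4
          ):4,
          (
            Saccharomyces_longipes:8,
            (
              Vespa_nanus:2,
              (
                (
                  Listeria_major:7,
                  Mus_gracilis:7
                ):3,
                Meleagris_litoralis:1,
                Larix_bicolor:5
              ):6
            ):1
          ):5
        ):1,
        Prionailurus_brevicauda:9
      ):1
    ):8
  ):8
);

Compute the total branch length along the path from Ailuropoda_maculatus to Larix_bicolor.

26

The path runs Ailuropoda_maculatus → … → MRCA → … → Larix_bicolor; the MRCA is the node subtending (((Nomascus_montanus,(Triturus_rubra,Aedes_tricolor,Kluyveromyces_litoralis)),Ailuropoda_maculatus),(((Solenopsis_litoralis,Arabidopsis_palustris),(Saccharomyces_longipes,(Vespa_nanus,((Listeria_major,Mus_gracilis),Meleagris_litoralis,Larix_bicolor)))),Prionailurus_brevicauda)).
Branch lengths along that path: 6 + 1 + 1 + 1 + 5 + 1 + 6 + 5 = 26.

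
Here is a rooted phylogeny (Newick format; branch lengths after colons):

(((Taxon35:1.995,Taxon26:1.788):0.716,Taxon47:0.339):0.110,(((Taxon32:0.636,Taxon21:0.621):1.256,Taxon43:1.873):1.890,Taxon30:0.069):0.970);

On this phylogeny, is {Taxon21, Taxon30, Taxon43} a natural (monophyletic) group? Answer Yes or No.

No

The MRCA of the listed taxa subtends (((Taxon32,Taxon21),Taxon43),Taxon30).
That clade also contains Taxon32, which is not in the proposed group, so the group is not monophyletic.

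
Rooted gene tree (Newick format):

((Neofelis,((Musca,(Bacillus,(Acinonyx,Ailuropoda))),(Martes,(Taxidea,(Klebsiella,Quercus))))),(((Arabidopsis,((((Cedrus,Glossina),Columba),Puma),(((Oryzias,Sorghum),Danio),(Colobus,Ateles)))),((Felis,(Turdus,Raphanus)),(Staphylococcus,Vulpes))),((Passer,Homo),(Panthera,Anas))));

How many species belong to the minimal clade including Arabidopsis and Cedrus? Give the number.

10

The MRCA of Arabidopsis and Cedrus is the node subtending (Arabidopsis,((((Cedrus,Glossina),Columba),Puma),(((Oryzias,Sorghum),Danio),(Colobus,Ateles)))).
That clade contains 10 terminal taxa: Arabidopsis, Ateles, Cedrus, Colobus, Columba, Danio, Glossina, Oryzias, Puma, Sorghum.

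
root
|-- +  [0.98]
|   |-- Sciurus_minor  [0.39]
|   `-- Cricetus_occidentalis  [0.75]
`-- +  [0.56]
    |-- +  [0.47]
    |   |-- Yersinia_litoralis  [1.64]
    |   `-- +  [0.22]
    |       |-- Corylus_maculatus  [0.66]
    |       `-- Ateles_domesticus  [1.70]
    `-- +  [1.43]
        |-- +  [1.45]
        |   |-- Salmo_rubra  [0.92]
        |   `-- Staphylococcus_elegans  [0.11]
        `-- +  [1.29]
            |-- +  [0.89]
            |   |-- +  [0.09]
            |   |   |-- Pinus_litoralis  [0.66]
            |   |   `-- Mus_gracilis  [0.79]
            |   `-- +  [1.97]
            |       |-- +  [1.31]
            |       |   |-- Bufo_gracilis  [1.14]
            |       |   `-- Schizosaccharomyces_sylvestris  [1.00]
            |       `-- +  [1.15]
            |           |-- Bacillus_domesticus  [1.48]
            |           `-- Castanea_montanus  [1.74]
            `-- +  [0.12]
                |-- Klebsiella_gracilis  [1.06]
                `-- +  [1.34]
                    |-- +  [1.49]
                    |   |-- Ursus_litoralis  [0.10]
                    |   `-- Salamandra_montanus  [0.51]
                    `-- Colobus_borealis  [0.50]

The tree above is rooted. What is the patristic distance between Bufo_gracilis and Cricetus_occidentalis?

10.32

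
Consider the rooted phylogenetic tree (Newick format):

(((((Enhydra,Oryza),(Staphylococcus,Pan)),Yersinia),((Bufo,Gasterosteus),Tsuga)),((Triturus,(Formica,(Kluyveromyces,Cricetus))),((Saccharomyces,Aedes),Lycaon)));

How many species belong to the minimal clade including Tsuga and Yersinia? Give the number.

The MRCA of Tsuga and Yersinia is the node subtending ((((Enhydra,Oryza),(Staphylococcus,Pan)),Yersinia),((Bufo,Gasterosteus),Tsuga)).
That clade contains 8 terminal taxa: Bufo, Enhydra, Gasterosteus, Oryza, Pan, Staphylococcus, Tsuga, Yersinia.

8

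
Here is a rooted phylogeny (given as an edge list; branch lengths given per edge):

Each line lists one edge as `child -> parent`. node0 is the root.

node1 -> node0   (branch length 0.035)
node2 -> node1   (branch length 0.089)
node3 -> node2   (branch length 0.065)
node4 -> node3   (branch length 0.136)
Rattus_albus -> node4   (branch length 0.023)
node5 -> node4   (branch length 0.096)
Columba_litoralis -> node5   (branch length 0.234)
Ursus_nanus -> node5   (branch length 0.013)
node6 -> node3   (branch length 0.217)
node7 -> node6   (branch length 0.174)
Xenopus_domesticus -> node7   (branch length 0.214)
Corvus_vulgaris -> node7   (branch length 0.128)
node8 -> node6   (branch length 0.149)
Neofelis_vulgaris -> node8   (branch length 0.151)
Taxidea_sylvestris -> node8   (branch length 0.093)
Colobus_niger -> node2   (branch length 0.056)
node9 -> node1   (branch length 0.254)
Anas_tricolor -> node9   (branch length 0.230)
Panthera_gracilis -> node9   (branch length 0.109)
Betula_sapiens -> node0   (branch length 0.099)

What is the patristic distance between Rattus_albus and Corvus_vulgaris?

0.678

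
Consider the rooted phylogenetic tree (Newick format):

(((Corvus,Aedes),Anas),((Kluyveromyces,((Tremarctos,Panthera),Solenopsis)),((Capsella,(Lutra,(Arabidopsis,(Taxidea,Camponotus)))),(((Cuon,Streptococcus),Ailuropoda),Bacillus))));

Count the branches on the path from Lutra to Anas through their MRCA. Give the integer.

The MRCA of Lutra and Anas is the root of the tree.
From Lutra up to that node: 5 branches. From Anas up to the same node: 2 branches. Total: 5 + 2 = 7.

7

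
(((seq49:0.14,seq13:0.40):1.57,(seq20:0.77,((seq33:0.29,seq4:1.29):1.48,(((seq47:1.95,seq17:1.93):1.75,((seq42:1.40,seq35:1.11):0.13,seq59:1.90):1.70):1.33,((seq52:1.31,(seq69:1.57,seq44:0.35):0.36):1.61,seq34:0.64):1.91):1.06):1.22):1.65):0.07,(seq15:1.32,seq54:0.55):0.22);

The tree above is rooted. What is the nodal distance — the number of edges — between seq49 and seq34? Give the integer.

The MRCA of seq49 and seq34 is the node subtending ((seq49,seq13),(seq20,((seq33,seq4),(((seq47,seq17),((seq42,seq35),seq59)),((seq52,(seq69,seq44)),seq34))))).
From seq49 up to that node: 2 branches. From seq34 up to the same node: 5 branches. Total: 2 + 5 = 7.

7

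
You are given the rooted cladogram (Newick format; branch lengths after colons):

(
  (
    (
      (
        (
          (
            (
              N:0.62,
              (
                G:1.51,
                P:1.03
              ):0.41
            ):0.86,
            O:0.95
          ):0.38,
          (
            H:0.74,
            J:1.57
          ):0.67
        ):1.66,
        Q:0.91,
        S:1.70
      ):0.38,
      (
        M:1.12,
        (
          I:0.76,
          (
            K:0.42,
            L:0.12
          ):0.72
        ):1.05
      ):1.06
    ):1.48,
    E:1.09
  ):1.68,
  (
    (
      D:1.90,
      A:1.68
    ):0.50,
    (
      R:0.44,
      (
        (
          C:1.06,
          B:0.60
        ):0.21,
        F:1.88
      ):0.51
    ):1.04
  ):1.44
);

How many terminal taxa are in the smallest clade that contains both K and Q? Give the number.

The MRCA of K and Q is the node subtending (((((N,(G,P)),O),(H,J)),Q,S),(M,(I,(K,L)))).
That clade contains 12 terminal taxa: G, H, I, J, K, L, M, N, O, P, Q, S.

12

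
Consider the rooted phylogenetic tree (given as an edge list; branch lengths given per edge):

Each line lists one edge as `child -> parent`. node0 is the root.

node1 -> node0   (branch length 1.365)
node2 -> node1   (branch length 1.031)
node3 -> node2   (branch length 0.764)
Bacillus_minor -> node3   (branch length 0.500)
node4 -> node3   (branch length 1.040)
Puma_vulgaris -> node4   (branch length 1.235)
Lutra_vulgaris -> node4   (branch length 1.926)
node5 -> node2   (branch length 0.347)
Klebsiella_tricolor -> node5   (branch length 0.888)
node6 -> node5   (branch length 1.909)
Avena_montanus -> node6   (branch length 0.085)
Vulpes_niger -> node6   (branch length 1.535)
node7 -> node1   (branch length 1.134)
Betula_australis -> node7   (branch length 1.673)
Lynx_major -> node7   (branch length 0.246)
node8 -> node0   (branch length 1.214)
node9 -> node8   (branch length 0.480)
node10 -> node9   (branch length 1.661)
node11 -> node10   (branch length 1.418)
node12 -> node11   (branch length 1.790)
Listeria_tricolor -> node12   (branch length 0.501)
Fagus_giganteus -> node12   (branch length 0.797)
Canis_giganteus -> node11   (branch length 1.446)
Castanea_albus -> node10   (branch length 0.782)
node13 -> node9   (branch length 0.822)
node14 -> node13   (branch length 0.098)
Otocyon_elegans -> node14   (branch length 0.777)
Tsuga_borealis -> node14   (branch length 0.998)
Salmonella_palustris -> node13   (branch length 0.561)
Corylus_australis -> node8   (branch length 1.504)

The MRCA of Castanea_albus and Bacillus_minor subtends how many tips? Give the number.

16

The MRCA of Castanea_albus and Bacillus_minor is the root, so the clade is the entire tree.
That clade contains 16 terminal taxa: Avena_montanus, Bacillus_minor, Betula_australis, Canis_giganteus, Castanea_albus, Corylus_australis, Fagus_giganteus, Klebsiella_tricolor, Listeria_tricolor, Lutra_vulgaris, Lynx_major, Otocyon_elegans, Puma_vulgaris, Salmonella_palustris, Tsuga_borealis, Vulpes_niger.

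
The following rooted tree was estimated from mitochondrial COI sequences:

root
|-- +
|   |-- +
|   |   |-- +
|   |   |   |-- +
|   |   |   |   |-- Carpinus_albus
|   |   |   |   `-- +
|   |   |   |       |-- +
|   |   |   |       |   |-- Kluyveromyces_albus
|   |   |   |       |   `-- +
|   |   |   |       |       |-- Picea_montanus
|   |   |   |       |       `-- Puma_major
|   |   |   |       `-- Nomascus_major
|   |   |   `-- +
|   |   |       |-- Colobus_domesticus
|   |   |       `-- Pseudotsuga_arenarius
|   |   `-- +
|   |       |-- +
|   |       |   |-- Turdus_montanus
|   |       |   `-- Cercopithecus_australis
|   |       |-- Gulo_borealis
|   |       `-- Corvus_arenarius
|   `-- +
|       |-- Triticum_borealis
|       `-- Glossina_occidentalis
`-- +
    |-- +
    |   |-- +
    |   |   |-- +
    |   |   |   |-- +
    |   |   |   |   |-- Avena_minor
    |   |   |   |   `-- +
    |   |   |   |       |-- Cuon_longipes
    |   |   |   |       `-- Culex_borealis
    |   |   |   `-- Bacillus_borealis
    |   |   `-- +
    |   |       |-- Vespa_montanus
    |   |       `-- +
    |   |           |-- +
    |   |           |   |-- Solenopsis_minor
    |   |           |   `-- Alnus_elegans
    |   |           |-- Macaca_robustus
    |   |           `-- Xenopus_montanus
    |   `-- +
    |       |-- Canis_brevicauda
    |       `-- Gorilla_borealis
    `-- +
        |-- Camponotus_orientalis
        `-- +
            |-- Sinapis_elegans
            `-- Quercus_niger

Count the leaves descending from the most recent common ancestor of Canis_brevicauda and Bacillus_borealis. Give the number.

The MRCA of Canis_brevicauda and Bacillus_borealis is the node subtending ((((Avena_minor,(Cuon_longipes,Culex_borealis)),Bacillus_borealis),(Vespa_montanus,((Solenopsis_minor,Alnus_elegans),Macaca_robustus,Xenopus_montanus))),(Canis_brevicauda,Gorilla_borealis)).
That clade contains 11 terminal taxa: Alnus_elegans, Avena_minor, Bacillus_borealis, Canis_brevicauda, Culex_borealis, Cuon_longipes, Gorilla_borealis, Macaca_robustus, Solenopsis_minor, Vespa_montanus, Xenopus_montanus.

11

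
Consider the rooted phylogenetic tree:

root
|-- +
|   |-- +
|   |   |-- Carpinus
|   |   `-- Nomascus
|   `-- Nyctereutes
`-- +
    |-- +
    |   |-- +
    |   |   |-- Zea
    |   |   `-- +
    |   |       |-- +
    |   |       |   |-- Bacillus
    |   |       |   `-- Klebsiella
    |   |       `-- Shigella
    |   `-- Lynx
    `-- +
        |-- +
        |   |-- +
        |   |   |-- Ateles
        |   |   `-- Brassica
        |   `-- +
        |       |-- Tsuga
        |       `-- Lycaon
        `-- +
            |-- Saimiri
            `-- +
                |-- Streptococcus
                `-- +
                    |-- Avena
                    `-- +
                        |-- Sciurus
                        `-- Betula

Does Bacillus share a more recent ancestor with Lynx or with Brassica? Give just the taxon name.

Lynx

The MRCA of Bacillus and Lynx subtends ((Zea,((Bacillus,Klebsiella),Shigella)),Lynx) (5 taxa).
The MRCA of Bacillus and Brassica subtends (((Zea,((Bacillus,Klebsiella),Shigella)),Lynx),(((Ateles,Brassica),(Tsuga,Lycaon)),(Saimiri,(Streptococcus,(Avena,(Sciurus,Betula)))))) (14 taxa).
The first is nested inside the second, so Bacillus shares a more recent common ancestor with Lynx.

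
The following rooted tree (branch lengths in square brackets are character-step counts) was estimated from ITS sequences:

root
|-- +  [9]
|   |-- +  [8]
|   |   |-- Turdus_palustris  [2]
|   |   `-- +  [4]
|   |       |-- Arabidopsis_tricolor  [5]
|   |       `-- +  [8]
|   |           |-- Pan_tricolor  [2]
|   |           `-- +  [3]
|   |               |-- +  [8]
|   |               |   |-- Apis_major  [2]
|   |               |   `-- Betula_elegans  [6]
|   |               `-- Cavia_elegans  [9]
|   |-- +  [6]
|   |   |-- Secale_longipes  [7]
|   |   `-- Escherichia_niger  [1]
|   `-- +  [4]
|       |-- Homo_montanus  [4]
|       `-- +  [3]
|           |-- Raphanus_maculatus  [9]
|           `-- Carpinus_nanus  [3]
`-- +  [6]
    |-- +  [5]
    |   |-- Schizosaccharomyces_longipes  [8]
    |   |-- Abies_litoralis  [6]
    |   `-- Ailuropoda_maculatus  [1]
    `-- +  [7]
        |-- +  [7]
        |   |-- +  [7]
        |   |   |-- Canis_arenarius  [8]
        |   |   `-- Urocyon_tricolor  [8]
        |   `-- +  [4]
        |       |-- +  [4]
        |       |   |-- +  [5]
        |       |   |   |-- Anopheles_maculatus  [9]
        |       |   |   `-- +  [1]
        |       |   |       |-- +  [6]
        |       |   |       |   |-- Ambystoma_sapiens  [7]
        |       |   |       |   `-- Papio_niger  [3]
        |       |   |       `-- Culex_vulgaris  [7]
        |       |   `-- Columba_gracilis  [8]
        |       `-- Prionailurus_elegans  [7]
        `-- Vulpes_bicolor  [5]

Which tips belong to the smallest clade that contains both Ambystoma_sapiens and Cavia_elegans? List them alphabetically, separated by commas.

Tracing Ambystoma_sapiens: it sits inside (Ambystoma_sapiens,Papio_niger).
Tracing Cavia_elegans: it sits inside ((Apis_major,Betula_elegans),Cavia_elegans).
The smallest clade enclosing both is the whole tree (their MRCA is the root), so the answer is all 23 tips in alphabetical order.

Abies_litoralis, Ailuropoda_maculatus, Ambystoma_sapiens, Anopheles_maculatus, Apis_major, Arabidopsis_tricolor, Betula_elegans, Canis_arenarius, Carpinus_nanus, Cavia_elegans, Columba_gracilis, Culex_vulgaris, Escherichia_niger, Homo_montanus, Pan_tricolor, Papio_niger, Prionailurus_elegans, Raphanus_maculatus, Schizosaccharomyces_longipes, Secale_longipes, Turdus_palustris, Urocyon_tricolor, Vulpes_bicolor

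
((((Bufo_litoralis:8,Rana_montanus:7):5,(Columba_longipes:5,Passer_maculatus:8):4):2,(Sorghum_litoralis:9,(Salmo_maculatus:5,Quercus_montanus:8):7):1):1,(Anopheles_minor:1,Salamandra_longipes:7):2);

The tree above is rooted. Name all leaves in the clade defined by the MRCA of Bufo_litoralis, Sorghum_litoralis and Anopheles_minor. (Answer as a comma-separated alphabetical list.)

Anopheles_minor, Bufo_litoralis, Columba_longipes, Passer_maculatus, Quercus_montanus, Rana_montanus, Salamandra_longipes, Salmo_maculatus, Sorghum_litoralis

Tracing Bufo_litoralis: it sits inside (Bufo_litoralis,Rana_montanus).
Tracing Sorghum_litoralis: it sits inside (Sorghum_litoralis,(Salmo_maculatus,Quercus_montanus)).
Tracing Anopheles_minor: it sits inside (Anopheles_minor,Salamandra_longipes).
The smallest clade enclosing all 3 is the whole tree (their MRCA is the root), so the answer is all 9 tips in alphabetical order.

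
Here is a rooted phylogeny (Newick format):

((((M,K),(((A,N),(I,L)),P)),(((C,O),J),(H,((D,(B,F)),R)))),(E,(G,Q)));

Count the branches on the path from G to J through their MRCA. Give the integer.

7

The MRCA of G and J is the root of the tree.
From G up to that node: 3 branches. From J up to the same node: 4 branches. Total: 3 + 4 = 7.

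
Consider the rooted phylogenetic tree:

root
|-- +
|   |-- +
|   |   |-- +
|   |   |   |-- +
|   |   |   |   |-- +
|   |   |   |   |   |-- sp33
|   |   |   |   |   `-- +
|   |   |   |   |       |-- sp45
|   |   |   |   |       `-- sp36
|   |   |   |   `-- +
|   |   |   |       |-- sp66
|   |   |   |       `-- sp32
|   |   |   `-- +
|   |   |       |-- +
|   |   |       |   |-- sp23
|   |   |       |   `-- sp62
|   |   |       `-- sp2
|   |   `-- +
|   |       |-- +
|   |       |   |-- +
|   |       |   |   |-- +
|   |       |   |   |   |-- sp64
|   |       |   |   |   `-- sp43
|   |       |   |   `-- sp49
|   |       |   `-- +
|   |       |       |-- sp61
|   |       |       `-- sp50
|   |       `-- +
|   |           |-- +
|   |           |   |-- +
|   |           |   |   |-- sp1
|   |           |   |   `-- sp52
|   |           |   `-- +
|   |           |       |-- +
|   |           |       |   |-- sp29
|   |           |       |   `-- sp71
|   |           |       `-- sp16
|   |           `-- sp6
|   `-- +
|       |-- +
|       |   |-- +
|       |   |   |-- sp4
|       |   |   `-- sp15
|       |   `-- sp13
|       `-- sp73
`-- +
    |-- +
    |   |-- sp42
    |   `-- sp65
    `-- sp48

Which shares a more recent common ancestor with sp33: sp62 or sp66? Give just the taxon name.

The MRCA of sp33 and sp66 subtends ((sp33,(sp45,sp36)),(sp66,sp32)) (5 taxa).
The MRCA of sp33 and sp62 subtends (((sp33,(sp45,sp36)),(sp66,sp32)),((sp23,sp62),sp2)) (8 taxa).
The first is nested inside the second, so sp33 shares a more recent common ancestor with sp66.

sp66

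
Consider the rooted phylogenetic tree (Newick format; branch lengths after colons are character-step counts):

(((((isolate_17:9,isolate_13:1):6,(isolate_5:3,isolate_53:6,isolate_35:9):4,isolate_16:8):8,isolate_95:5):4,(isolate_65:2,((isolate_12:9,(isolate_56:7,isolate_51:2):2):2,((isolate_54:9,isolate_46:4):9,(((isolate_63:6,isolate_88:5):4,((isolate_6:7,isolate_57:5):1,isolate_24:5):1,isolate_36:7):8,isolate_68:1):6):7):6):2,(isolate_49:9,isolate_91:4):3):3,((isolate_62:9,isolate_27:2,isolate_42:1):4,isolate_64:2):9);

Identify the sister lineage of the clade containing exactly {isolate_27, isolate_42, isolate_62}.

The clade containing exactly {isolate_27, isolate_42, isolate_62} attaches to the tree at the node subtending ((isolate_62,isolate_27,isolate_42),isolate_64).
The other lineage descending from that same node — the sister group — is the single tip isolate_64.

isolate_64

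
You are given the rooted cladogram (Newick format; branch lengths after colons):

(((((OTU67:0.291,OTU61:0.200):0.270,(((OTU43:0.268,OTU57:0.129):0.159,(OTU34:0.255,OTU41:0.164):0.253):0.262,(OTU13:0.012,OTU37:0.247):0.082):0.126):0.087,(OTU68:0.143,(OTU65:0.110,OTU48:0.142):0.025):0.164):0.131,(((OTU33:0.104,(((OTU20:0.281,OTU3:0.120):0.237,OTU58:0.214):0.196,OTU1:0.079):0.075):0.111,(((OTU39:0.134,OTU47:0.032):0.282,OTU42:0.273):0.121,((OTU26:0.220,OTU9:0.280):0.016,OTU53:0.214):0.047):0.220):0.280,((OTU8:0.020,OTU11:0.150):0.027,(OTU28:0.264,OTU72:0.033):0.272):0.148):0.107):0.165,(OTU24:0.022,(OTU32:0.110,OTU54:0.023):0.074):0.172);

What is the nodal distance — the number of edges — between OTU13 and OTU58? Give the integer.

The MRCA of OTU13 and OTU58 is the node subtending ((((OTU67,OTU61),(((OTU43,OTU57),(OTU34,OTU41)),(OTU13,OTU37))),(OTU68,(OTU65,OTU48))),(((OTU33,(((OTU20,OTU3),OTU58),OTU1)),(((OTU39,OTU47),OTU42),((OTU26,OTU9),OTU53))),((OTU8,OTU11),(OTU28,OTU72)))).
From OTU13 up to that node: 5 branches. From OTU58 up to the same node: 6 branches. Total: 5 + 6 = 11.

11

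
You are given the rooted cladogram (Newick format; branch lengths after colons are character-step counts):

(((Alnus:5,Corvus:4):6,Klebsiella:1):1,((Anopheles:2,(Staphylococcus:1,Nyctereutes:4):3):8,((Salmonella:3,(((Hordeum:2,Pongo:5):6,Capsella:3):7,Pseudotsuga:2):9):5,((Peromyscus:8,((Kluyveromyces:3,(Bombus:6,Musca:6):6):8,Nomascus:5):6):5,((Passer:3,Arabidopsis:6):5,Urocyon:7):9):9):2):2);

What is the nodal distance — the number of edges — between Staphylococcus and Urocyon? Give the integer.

7

The MRCA of Staphylococcus and Urocyon is the node subtending ((Anopheles,(Staphylococcus,Nyctereutes)),((Salmonella,(((Hordeum,Pongo),Capsella),Pseudotsuga)),((Peromyscus,((Kluyveromyces,(Bombus,Musca)),Nomascus)),((Passer,Arabidopsis),Urocyon)))).
From Staphylococcus up to that node: 3 branches. From Urocyon up to the same node: 4 branches. Total: 3 + 4 = 7.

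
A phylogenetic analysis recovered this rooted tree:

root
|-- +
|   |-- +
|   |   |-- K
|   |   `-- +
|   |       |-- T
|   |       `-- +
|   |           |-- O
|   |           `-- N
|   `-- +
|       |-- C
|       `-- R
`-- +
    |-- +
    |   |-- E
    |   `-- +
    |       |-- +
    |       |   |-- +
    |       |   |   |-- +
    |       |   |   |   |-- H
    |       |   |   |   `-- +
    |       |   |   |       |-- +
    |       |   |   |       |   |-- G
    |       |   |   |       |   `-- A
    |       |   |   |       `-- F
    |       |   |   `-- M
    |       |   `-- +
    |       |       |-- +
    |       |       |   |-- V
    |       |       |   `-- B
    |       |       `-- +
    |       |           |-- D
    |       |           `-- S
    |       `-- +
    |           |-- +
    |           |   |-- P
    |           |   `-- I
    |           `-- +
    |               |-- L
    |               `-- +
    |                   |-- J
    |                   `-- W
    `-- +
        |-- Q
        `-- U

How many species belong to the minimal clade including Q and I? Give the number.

The MRCA of Q and I is the node subtending ((E,((((H,((G,A),F)),M),((V,B),(D,S))),((P,I),(L,(J,W))))),(Q,U)).
That clade contains 17 terminal taxa: A, B, D, E, F, G, H, I, J, L, M, P, Q, S, U, V, W.

17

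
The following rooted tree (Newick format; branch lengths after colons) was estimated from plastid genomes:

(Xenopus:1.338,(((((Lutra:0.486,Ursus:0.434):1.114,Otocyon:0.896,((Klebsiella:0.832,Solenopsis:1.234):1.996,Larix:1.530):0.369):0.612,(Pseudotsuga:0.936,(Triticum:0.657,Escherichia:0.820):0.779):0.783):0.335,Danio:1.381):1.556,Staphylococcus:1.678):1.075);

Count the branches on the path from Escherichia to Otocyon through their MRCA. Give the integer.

The MRCA of Escherichia and Otocyon is the node subtending (((Lutra,Ursus),Otocyon,((Klebsiella,Solenopsis),Larix)),(Pseudotsuga,(Triticum,Escherichia))).
From Escherichia up to that node: 3 branches. From Otocyon up to the same node: 2 branches. Total: 3 + 2 = 5.

5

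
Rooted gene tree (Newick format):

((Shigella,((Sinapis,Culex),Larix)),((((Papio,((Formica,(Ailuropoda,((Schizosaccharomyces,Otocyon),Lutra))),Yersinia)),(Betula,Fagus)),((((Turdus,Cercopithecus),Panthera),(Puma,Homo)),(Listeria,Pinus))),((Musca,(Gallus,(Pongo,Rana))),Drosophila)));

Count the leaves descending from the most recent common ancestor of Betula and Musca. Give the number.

The MRCA of Betula and Musca is the node subtending ((((Papio,((Formica,(Ailuropoda,((Schizosaccharomyces,Otocyon),Lutra))),Yersinia)),(Betula,Fagus)),((((Turdus,Cercopithecus),Panthera),(Puma,Homo)),(Listeria,Pinus))),((Musca,(Gallus,(Pongo,Rana))),Drosophila)).
That clade contains 21 terminal taxa: Ailuropoda, Betula, Cercopithecus, Drosophila, Fagus, Formica, Gallus, Homo, Listeria, Lutra, Musca, Otocyon, Panthera, Papio, Pinus, Pongo, Puma, Rana, Schizosaccharomyces, Turdus, Yersinia.

21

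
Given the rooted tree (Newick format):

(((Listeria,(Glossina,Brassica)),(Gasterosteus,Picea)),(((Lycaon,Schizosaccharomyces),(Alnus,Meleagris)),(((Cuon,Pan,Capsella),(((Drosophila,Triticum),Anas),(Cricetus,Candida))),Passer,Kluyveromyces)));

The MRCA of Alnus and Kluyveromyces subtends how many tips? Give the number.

The MRCA of Alnus and Kluyveromyces is the node subtending (((Lycaon,Schizosaccharomyces),(Alnus,Meleagris)),(((Cuon,Pan,Capsella),(((Drosophila,Triticum),Anas),(Cricetus,Candida))),Passer,Kluyveromyces)).
That clade contains 14 terminal taxa: Alnus, Anas, Candida, Capsella, Cricetus, Cuon, Drosophila, Kluyveromyces, Lycaon, Meleagris, Pan, Passer, Schizosaccharomyces, Triticum.

14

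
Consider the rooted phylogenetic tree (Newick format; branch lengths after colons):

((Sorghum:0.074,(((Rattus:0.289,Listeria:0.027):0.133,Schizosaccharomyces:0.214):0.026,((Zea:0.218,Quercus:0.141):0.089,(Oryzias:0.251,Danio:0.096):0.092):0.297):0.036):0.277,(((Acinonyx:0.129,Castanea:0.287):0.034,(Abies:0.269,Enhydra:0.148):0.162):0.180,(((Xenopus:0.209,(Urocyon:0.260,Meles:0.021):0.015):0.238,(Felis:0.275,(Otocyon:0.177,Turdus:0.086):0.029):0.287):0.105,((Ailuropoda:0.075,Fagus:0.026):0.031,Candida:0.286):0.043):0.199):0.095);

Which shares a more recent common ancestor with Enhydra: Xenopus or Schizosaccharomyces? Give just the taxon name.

Xenopus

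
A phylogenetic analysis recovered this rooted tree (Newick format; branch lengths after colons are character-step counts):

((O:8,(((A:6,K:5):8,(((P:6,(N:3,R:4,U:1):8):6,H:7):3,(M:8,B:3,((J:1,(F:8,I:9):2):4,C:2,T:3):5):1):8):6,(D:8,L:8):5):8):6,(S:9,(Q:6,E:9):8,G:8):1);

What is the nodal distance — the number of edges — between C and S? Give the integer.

9

The MRCA of C and S is the root of the tree.
From C up to that node: 7 branches. From S up to the same node: 2 branches. Total: 7 + 2 = 9.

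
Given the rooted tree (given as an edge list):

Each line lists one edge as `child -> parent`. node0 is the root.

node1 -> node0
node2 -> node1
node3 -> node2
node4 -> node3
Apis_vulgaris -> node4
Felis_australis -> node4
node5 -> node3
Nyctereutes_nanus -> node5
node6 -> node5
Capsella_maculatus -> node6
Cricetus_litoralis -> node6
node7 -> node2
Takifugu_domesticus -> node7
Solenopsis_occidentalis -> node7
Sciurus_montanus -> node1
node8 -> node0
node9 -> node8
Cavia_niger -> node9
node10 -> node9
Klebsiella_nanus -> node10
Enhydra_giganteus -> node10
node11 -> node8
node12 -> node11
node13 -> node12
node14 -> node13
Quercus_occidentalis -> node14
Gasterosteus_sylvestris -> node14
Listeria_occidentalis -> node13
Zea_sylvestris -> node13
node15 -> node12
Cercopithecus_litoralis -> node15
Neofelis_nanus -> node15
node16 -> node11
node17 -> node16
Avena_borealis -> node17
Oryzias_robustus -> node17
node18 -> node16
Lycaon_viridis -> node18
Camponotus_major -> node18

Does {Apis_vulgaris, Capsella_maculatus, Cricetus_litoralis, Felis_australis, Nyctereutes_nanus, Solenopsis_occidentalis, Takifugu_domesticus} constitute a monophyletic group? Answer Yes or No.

Yes

The most recent common ancestor of these taxa subtends (((Apis_vulgaris,Felis_australis),(Nyctereutes_nanus,(Capsella_maculatus,Cricetus_litoralis))),(Takifugu_domesticus,Solenopsis_occidentalis)).
That clade has exactly 7 tips — every listed taxon and nothing else — so the group is monophyletic.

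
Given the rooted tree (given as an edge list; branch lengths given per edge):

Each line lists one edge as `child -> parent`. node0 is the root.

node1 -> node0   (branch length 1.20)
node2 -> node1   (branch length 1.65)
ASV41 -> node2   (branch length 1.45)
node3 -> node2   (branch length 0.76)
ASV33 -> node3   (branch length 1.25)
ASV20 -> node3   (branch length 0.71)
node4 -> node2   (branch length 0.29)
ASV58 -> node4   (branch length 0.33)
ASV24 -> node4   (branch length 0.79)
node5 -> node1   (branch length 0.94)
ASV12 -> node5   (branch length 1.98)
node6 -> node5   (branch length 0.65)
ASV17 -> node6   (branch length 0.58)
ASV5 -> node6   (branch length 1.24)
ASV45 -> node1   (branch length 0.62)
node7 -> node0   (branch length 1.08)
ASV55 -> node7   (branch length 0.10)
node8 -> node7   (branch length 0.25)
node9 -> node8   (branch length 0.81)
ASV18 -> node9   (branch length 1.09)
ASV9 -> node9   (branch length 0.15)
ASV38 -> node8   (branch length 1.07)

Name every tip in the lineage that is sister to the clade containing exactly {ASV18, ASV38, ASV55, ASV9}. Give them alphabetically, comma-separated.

The clade containing exactly {ASV18, ASV38, ASV55, ASV9} attaches directly to the root of the tree.
The other lineage descending from that same node — the sister group — is ((ASV41,(ASV33,ASV20),(ASV58,ASV24)),(ASV12,(ASV17,ASV5)),ASV45); its 9 tips in alphabetical order are the answer.

ASV12, ASV17, ASV20, ASV24, ASV33, ASV41, ASV45, ASV5, ASV58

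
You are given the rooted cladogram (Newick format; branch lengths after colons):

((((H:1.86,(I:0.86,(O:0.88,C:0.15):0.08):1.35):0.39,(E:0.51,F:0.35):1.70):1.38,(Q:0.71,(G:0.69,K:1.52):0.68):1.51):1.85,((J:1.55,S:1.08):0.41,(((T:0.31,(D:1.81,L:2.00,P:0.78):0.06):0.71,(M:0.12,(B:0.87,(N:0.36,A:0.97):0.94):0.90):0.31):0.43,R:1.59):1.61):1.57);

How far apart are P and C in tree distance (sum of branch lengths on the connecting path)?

The path runs P → … → MRCA → … → C; the MRCA is the root of the tree.
Branch lengths along that path: 0.78 + 0.06 + 0.71 + 0.43 + 1.61 + 1.57 + 1.85 + 1.38 + 0.39 + 1.35 + 0.08 + 0.15 = 10.36.

10.36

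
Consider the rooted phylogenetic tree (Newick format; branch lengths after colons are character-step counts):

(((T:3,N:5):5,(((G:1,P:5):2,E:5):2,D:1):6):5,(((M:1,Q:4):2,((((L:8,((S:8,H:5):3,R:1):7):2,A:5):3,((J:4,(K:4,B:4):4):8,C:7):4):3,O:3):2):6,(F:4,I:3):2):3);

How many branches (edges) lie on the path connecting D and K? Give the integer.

11

The MRCA of D and K is the root of the tree.
From D up to that node: 3 branches. From K up to the same node: 8 branches. Total: 3 + 8 = 11.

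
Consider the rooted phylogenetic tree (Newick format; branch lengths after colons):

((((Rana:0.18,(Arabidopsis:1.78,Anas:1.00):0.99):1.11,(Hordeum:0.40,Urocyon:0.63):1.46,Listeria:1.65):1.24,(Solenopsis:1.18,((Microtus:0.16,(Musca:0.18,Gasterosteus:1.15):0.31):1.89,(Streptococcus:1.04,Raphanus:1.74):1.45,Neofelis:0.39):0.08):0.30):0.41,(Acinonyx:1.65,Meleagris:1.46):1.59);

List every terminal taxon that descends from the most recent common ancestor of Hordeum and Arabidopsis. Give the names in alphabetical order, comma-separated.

Anas, Arabidopsis, Hordeum, Listeria, Rana, Urocyon

Tracing Hordeum: it sits inside (Hordeum,Urocyon).
Tracing Arabidopsis: it sits inside (Arabidopsis,Anas).
The smallest clade enclosing both is ((Rana,(Arabidopsis,Anas)),(Hordeum,Urocyon),Listeria); the answer is its 6 terminal taxa in alphabetical order.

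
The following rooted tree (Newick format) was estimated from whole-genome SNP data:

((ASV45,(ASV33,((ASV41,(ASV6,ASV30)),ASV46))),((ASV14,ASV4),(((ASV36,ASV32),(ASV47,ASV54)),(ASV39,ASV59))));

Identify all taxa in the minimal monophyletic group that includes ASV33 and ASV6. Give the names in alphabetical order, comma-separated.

ASV30, ASV33, ASV41, ASV46, ASV6

Tracing ASV33: it sits inside (ASV33,((ASV41,(ASV6,ASV30)),ASV46)).
Tracing ASV6: it sits inside (ASV6,ASV30).
The smallest clade enclosing both is (ASV33,((ASV41,(ASV6,ASV30)),ASV46)); the answer is its 5 terminal taxa in alphabetical order.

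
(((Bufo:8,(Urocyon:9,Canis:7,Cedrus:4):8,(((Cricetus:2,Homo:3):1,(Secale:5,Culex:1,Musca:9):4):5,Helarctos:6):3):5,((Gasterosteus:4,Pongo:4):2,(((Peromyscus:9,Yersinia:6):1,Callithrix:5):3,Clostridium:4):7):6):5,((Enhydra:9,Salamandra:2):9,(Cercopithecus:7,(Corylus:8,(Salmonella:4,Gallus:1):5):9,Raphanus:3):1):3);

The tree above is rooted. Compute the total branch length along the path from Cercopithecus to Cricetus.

32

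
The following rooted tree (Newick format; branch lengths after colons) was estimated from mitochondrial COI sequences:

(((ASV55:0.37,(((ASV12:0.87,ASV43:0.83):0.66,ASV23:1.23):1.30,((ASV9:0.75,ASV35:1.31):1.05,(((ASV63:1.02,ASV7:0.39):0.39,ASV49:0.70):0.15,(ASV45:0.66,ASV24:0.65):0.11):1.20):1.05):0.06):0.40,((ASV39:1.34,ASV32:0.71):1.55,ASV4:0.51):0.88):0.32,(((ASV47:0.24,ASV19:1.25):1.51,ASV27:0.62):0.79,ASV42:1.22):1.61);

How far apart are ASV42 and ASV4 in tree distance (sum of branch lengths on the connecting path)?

4.54

The path runs ASV42 → … → MRCA → … → ASV4; the MRCA is the root of the tree.
Branch lengths along that path: 1.22 + 1.61 + 0.32 + 0.88 + 0.51 = 4.54.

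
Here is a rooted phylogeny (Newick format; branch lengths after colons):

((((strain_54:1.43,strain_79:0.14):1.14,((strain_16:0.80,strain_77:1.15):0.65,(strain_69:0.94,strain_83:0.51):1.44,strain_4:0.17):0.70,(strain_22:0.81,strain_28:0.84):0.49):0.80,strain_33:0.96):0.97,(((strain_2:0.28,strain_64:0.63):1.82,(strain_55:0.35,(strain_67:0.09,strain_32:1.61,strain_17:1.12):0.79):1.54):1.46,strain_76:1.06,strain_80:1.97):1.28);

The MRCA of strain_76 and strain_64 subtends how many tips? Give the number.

The MRCA of strain_76 and strain_64 is the node subtending (((strain_2,strain_64),(strain_55,(strain_67,strain_32,strain_17))),strain_76,strain_80).
That clade contains 8 terminal taxa: strain_17, strain_2, strain_32, strain_55, strain_64, strain_67, strain_76, strain_80.

8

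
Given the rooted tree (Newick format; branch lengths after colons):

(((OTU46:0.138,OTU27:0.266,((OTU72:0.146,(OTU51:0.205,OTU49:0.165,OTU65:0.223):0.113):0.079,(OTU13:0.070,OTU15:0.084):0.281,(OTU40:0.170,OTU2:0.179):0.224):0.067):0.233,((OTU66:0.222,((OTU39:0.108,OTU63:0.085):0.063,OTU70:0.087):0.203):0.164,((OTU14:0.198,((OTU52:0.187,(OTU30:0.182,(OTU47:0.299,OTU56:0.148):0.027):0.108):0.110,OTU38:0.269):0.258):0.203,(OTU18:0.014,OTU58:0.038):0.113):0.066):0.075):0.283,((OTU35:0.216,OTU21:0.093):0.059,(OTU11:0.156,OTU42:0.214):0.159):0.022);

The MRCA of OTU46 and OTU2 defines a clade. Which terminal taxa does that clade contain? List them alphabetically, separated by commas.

Tracing OTU46: it sits inside (OTU46,OTU27,((OTU72,(OTU51,OTU49,OTU65)),(OTU13,OTU15),(OTU40,OTU2))).
Tracing OTU2: it sits inside (OTU40,OTU2).
The smallest clade enclosing both is (OTU46,OTU27,((OTU72,(OTU51,OTU49,OTU65)),(OTU13,OTU15),(OTU40,OTU2))); the answer is its 10 terminal taxa in alphabetical order.

OTU13, OTU15, OTU2, OTU27, OTU40, OTU46, OTU49, OTU51, OTU65, OTU72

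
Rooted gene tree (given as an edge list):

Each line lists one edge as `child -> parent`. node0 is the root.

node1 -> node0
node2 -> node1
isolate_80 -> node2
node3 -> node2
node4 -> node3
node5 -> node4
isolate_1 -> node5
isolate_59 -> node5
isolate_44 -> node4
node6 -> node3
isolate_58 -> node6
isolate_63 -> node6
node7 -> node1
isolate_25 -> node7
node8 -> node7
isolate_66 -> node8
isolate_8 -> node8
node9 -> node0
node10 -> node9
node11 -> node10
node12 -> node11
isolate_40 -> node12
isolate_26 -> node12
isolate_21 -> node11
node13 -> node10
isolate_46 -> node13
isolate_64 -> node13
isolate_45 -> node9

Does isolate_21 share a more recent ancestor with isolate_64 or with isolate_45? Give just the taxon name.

The MRCA of isolate_21 and isolate_64 subtends (((isolate_40,isolate_26),isolate_21),(isolate_46,isolate_64)) (5 taxa).
The MRCA of isolate_21 and isolate_45 subtends ((((isolate_40,isolate_26),isolate_21),(isolate_46,isolate_64)),isolate_45) (6 taxa).
The first is nested inside the second, so isolate_21 shares a more recent common ancestor with isolate_64.

isolate_64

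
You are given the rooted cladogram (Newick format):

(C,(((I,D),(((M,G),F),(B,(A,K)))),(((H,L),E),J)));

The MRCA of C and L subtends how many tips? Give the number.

The MRCA of C and L is the root, so the clade is the entire tree.
That clade contains 13 terminal taxa: A, B, C, D, E, F, G, H, I, J, K, L, M.

13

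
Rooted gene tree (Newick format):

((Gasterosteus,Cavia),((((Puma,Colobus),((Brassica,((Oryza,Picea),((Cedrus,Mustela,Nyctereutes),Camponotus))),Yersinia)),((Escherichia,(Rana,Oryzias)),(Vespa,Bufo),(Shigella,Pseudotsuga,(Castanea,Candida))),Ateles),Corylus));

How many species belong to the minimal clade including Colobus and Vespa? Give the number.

The MRCA of Colobus and Vespa is the node subtending (((Puma,Colobus),((Brassica,((Oryza,Picea),((Cedrus,Mustela,Nyctereutes),Camponotus))),Yersinia)),((Escherichia,(Rana,Oryzias)),(Vespa,Bufo),(Shigella,Pseudotsuga,(Castanea,Candida))),Ateles).
That clade contains 20 terminal taxa: Ateles, Brassica, Bufo, Camponotus, Candida, Castanea, Cedrus, Colobus, Escherichia, Mustela, Nyctereutes, Oryza, Oryzias, Picea, Pseudotsuga, Puma, Rana, Shigella, Vespa, Yersinia.

20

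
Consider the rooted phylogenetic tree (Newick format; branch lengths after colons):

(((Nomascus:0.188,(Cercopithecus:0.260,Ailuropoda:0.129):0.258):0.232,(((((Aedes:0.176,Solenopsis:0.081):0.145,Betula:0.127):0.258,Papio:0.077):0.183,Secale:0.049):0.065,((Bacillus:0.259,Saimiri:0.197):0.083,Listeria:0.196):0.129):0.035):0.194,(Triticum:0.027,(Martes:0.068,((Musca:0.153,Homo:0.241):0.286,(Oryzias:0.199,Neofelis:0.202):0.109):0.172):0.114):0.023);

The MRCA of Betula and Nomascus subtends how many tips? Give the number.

11

The MRCA of Betula and Nomascus is the node subtending ((Nomascus,(Cercopithecus,Ailuropoda)),(((((Aedes,Solenopsis),Betula),Papio),Secale),((Bacillus,Saimiri),Listeria))).
That clade contains 11 terminal taxa: Aedes, Ailuropoda, Bacillus, Betula, Cercopithecus, Listeria, Nomascus, Papio, Saimiri, Secale, Solenopsis.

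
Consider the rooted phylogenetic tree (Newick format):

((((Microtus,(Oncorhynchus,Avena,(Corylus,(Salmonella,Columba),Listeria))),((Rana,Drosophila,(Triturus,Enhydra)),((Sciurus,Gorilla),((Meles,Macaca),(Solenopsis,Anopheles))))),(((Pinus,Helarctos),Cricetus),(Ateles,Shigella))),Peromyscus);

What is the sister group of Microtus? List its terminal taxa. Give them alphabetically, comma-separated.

Avena, Columba, Corylus, Listeria, Oncorhynchus, Salmonella

Microtus attaches to the tree at the node subtending (Microtus,(Oncorhynchus,Avena,(Corylus,(Salmonella,Columba),Listeria))).
The other lineage descending from that same node — the sister group — is (Oncorhynchus,Avena,(Corylus,(Salmonella,Columba),Listeria)); its 6 tips in alphabetical order are the answer.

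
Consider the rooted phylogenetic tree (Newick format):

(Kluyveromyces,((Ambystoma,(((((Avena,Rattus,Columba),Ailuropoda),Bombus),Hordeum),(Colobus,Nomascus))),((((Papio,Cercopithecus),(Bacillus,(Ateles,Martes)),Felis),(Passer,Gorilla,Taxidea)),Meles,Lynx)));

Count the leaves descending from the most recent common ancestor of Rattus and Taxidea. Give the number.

20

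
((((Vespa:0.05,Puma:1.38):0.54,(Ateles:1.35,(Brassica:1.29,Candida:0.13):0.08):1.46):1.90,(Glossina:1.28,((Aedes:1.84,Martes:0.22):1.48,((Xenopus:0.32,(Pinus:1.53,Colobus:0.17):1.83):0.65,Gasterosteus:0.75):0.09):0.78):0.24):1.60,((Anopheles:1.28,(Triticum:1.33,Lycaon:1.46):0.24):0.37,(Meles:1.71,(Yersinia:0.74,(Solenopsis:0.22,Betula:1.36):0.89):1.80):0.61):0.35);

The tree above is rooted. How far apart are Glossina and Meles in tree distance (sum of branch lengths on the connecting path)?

The path runs Glossina → … → MRCA → … → Meles; the MRCA is the root of the tree.
Branch lengths along that path: 1.28 + 0.24 + 1.60 + 0.35 + 0.61 + 1.71 = 5.79.

5.79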